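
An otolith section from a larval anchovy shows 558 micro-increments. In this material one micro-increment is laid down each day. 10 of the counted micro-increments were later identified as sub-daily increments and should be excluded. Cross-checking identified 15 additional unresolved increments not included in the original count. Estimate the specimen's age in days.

True micro-increment count = 558 − 10 + 15 = 563.
One micro-increment per day makes the duration 563 days.

563 days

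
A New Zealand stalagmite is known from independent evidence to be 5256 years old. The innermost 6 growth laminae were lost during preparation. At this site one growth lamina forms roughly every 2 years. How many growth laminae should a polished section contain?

One growth lamina every 2 years means 5256 / 2 = 2628 growth laminae.
Less the 6 uncaptured growth laminae: 2628 − 6 = 2622.

2622 growth laminae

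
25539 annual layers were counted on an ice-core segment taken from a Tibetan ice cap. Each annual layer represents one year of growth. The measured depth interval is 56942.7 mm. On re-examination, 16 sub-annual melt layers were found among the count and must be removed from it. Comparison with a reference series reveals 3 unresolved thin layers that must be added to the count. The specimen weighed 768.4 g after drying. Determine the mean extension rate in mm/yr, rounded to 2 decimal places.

2.23 mm/yr

True annual layer count = 25539 − 16 + 3 = 25526.
Extension rate ≈ 56942.7 / 25526 = 2.23 mm/yr.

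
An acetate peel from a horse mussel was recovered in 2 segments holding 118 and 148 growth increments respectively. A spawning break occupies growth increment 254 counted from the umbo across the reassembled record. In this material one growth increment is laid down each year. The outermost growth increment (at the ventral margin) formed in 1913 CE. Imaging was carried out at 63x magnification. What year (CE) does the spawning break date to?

1901 CE

Total growth increments = 118 + 148 = 266.
The spawning break sits at growth increment 254 from the umbo, so 266 − 254 = 12 growth increments formed after it.
Counting back 12 years from 1913 CE places the spawning break in 1913 − 12 = 1901 CE.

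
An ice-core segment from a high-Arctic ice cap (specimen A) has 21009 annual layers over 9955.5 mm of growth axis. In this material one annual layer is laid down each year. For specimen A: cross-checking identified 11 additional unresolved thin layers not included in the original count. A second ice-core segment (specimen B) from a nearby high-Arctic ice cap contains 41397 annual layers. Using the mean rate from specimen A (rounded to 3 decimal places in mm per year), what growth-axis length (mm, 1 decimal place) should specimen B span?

Specimen A: true annual layer count = 21009 + 11 = 21020.
A: Extension rate ≈ 9955.5 / 21020 = 0.474 mm/year.
For B, 0.474 mm/year × 41397 years = 19622.2 mm.

19622.2 mm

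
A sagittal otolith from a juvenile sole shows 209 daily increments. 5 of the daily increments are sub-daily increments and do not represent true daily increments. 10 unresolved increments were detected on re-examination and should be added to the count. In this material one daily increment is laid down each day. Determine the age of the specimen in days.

Correcting the raw count gives 209 − 5 + 10 = 214 true daily increments.
One daily increment per day makes the duration 214 days.

214 days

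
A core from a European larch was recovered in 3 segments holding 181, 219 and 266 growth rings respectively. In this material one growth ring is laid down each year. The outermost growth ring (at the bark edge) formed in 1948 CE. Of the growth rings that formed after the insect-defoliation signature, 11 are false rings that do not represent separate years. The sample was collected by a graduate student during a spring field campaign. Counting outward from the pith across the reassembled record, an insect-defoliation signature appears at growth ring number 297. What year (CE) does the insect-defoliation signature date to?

Total growth rings = 181 + 219 + 266 = 666.
The insect-defoliation signature sits at growth ring 297 from the pith, so 666 − 297 = 369 growth rings formed after it.
369 − 11 false = 358 true growth rings after the insect-defoliation signature.
The growth ring at the bark edge is 1948 CE, so the insect-defoliation signature dates to 1948 − 358 = 1590 CE.

1590 CE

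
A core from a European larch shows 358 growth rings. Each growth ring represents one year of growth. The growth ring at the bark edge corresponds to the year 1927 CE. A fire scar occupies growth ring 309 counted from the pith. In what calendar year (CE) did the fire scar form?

The fire scar sits at growth ring 309 from the pith, so 358 − 309 = 49 growth rings formed after it.
Counting back 49 years from 1927 CE places the fire scar in 1927 − 49 = 1878 CE.

1878 CE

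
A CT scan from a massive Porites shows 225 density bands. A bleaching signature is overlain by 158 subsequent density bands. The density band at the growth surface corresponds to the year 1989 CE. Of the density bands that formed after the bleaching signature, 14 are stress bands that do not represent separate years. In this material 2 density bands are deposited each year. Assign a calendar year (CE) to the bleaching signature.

1917 CE

158 density bands formed after the bleaching signature.
Excluding 14 false density bands: 158 − 14 = 144.
With 2 density bands per year, 144 / 2 = 72 years.
Counting back 72 years from 1989 CE places the bleaching signature in 1989 − 72 = 1917 CE.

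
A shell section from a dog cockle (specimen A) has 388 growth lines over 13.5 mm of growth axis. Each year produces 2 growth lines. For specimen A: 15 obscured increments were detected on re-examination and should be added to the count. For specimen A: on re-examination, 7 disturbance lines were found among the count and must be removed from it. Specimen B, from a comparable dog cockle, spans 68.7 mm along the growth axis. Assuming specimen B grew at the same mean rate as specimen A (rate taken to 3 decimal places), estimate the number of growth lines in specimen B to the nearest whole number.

2021 growth lines

Specimen A: adjusted count: 388 − 7 + 15 = 396 growth lines.
Specimen A: with 2 growth lines per year, 396 / 2 = 198 years.
A: Mean rate = 13.5 mm / 198 years ≈ 0.068 mm/year.
For B, 68.7 / 0.068 = 1010.29 years; at 2 growth lines per year that is 1010.29 × 2 ≈ 2021 growth lines.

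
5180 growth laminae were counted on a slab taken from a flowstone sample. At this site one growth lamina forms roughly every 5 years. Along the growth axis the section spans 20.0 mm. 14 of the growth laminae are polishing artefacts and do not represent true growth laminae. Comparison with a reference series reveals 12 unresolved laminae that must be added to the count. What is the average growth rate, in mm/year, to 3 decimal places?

0.001 mm/year

After corrections the count is 5180 − 14 + 12 = 5178 growth laminae.
At 5 years per growth lamina, 5178 × 5 = 25890 years.
Mean rate = 20.0 mm / 25890 years ≈ 0.001 mm/year.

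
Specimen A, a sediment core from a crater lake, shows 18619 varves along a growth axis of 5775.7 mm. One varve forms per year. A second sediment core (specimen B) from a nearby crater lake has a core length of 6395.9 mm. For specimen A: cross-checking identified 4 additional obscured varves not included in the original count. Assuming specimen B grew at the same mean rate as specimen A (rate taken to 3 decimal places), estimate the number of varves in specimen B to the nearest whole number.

Specimen A: true varve count = 18619 + 4 = 18623.
A: 5775.7 mm over 18623 years gives 5775.7 / 18623 ≈ 0.310 mm per year.
B spans 6395.9 / 0.310 = 20631.94 years ≈ 20632 varves.

20632 varves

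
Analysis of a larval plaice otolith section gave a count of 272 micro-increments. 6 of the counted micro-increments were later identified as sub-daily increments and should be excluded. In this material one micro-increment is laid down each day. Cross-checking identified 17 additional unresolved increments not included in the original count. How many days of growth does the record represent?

Adjusted count: 272 − 6 + 17 = 283 micro-increments.
One micro-increment per day makes the duration 283 days.

283 days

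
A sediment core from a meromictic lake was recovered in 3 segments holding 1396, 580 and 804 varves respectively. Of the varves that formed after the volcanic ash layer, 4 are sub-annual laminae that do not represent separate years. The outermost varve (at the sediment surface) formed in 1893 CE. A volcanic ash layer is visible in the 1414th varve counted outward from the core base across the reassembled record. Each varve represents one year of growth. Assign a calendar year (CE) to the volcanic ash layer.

Total varves = 1396 + 580 + 804 = 2780.
2780 − 1414 = 1366 varves lie beyond the volcanic ash layer toward the sediment surface.
1366 − 4 false = 1362 true varves after the volcanic ash layer.
1893 − 1362 = 531 CE.

531 CE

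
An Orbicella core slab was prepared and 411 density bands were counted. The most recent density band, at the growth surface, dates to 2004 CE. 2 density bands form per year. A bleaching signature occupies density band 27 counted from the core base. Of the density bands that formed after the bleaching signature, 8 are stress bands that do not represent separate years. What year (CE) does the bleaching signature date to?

1816 CE

The bleaching signature sits at density band 27 from the core base, so 411 − 27 = 384 density bands formed after it.
384 − 8 false = 376 true density bands after the bleaching signature.
Dividing by 2 density bands per year: 376 / 2 = 188 years.
2004 − 188 = 1816 CE.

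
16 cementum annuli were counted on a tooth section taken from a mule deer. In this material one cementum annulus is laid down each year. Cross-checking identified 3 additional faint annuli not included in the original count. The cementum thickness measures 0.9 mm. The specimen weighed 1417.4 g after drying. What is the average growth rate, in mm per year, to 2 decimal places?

0.05 mm per year

Correcting the raw count gives 16 + 3 = 19 true cementum annuli.
Extension rate ≈ 0.9 / 19 = 0.05 mm per year.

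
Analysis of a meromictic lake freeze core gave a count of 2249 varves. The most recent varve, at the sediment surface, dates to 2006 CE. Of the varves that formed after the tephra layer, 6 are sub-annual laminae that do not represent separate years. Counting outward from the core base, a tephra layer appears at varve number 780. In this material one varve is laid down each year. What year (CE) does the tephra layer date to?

543 CE

The tephra layer sits at varve 780 from the core base, so 2249 − 780 = 1469 varves formed after it.
Removing the 6 false varves leaves 1469 − 6 = 1463 true varves beyond the tephra layer.
Counting back 1463 years from 2006 CE places the tephra layer in 2006 − 1463 = 543 CE.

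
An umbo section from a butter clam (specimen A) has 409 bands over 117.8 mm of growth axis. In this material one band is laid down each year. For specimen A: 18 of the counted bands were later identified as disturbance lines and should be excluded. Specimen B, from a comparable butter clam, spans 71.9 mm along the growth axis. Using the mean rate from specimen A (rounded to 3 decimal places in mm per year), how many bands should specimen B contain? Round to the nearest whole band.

Specimen A: true band count = 409 − 18 = 391.
A: Mean rate = 117.8 mm / 391 years ≈ 0.301 mm per year.
B spans 71.9 / 0.301 = 238.87 years ≈ 239 bands.

239 bands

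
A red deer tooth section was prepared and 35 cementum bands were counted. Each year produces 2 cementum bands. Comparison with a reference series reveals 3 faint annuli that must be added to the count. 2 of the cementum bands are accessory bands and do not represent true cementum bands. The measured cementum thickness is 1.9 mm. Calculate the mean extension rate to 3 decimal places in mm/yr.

After corrections the count is 35 − 2 + 3 = 36 cementum bands.
Dividing by 2 cementum bands per year: 36 / 2 = 18 years.
1.9 mm over 18 years gives 1.9 / 18 ≈ 0.106 mm/yr.

0.106 mm/yr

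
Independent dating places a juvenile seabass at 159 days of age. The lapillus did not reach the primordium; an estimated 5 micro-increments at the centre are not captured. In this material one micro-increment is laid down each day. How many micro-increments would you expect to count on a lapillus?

One micro-increment per day gives 159 micro-increments over 159 days.
Less the 5 uncaptured micro-increments: 159 − 5 = 154.

154 micro-increments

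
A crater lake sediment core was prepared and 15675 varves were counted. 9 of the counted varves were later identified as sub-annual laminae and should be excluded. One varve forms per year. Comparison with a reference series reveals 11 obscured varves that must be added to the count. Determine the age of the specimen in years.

True varve count = 15675 − 9 + 11 = 15677.
One varve per year makes the duration 15677 years.

15677 yr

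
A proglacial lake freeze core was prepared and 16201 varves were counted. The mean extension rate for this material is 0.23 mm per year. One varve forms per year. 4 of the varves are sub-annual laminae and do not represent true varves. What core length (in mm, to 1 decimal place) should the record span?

True varve count = 16201 − 4 = 16197.
Length ≈ 0.23 × 16197 = 3725.3 mm.

3725.3 mm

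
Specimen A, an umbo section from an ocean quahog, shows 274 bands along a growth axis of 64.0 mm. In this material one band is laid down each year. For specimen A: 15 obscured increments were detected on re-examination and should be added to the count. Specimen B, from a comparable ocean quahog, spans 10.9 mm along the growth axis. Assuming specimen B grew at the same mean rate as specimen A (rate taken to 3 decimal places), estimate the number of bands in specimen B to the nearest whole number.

49 bands

Specimen A: adjusted count: 274 + 15 = 289 bands.
A: 64.0 mm over 289 years gives 64.0 / 289 ≈ 0.221 mm/year.
Specimen B: 10.9 mm / 0.221 mm per year = 49.32 years ≈ 49 bands.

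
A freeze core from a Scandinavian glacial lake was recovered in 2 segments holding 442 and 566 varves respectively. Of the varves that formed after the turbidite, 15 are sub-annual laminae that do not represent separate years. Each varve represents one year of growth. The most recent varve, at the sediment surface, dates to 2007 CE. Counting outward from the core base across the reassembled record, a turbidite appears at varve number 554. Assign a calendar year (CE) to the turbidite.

1568 CE

Total varves = 442 + 566 = 1008.
The turbidite sits at varve 554 from the core base, so 1008 − 554 = 454 varves formed after it.
Excluding 15 false varves: 454 − 15 = 439.
Counting back 439 years from 2007 CE places the turbidite in 2007 − 439 = 1568 CE.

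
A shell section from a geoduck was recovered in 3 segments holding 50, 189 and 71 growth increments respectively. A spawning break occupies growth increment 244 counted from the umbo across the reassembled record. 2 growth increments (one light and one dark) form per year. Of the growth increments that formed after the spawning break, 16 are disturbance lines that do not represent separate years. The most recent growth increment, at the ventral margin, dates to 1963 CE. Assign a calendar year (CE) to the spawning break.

1938 CE

Total growth increments = 50 + 189 + 71 = 310.
The spawning break sits at growth increment 244 from the umbo, so 310 − 244 = 66 growth increments formed after it.
66 − 16 false = 50 true growth increments after the spawning break.
Dividing by 2 growth increments per year: 50 / 2 = 25 years.
The growth increment at the ventral margin is 1963 CE, so the spawning break dates to 1963 − 25 = 1938 CE.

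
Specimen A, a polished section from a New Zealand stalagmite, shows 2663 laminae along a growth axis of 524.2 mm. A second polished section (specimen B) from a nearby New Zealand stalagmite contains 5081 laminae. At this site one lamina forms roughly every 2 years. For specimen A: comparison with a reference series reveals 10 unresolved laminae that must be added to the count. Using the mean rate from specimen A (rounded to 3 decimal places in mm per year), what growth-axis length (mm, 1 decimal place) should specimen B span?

995.9 mm

Specimen A: correcting the raw count gives 2663 + 10 = 2673 true laminae.
Specimen A: at 2 years per lamina, 2673 × 2 = 5346 years.
A: Mean rate = 524.2 mm / 5346 years ≈ 0.098 mm/yr.
Specimen B: 5081 laminae at 2 years each span 5081 × 2 = 10162 years. For B, 0.098 mm/year × 10162 years = 995.9 mm.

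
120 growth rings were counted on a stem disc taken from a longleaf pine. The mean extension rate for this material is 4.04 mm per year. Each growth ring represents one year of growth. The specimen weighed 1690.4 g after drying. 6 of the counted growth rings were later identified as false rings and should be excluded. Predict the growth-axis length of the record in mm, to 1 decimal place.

True growth ring count = 120 − 6 = 114.
114 years at 4.04 mm/year gives 4.04 × 114 = 460.6 mm.

460.6 mm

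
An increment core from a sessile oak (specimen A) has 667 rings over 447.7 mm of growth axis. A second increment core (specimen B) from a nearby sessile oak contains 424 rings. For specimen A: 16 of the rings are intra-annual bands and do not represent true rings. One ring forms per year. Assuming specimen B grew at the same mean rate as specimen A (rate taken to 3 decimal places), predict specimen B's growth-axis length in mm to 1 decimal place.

Specimen A: true ring count = 667 − 16 = 651.
A: 447.7 mm over 651 years gives 447.7 / 651 ≈ 0.688 mm/year.
For B, 0.688 mm/year × 424 years = 291.7 mm.

291.7 mm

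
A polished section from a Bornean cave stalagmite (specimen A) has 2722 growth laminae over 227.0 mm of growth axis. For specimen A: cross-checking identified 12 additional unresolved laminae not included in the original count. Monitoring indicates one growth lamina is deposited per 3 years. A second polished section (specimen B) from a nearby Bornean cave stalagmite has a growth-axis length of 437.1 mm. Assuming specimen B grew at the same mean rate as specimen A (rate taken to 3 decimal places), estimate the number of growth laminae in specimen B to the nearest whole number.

Specimen A: after corrections the count is 2722 + 12 = 2734 growth laminae.
Specimen A: multiplying by 3 years per growth lamina: 2734 × 3 = 8202 years.
A: Extension rate ≈ 227.0 / 8202 = 0.028 mm per year.
Specimen B: 437.1 mm / 0.028 mm per year = 15610.71 years; at 3 years per growth lamina that is 15610.71 / 3 ≈ 5204 growth laminae.

5204 growth laminae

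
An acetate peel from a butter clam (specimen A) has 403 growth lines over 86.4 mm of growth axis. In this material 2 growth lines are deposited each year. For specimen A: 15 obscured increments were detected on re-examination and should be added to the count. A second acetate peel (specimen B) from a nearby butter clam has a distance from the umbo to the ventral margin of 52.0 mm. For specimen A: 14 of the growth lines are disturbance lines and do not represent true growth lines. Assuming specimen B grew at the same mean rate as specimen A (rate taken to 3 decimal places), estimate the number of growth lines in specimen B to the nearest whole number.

Specimen A: after corrections the count is 403 − 14 + 15 = 404 growth lines.
Specimen A: with 2 growth lines per year, 404 / 2 = 202 years.
A: Mean rate = 86.4 mm / 202 years ≈ 0.428 mm per year.
Specimen B: 52.0 mm / 0.428 mm per year = 121.50 years; at 2 growth lines per year that is 121.50 × 2 ≈ 243 growth lines.

243 growth lines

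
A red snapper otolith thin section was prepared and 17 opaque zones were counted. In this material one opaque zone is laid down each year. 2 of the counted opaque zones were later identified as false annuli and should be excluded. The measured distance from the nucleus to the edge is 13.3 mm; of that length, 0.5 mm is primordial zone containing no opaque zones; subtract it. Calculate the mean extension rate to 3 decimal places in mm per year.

True opaque zone count = 17 − 2 = 15.
Removing the 0.5 mm offcut leaves 13.3 − 0.5 = 12.8 mm.
12.8 mm over 15 years gives 12.8 / 15 ≈ 0.853 mm per year.

0.853 mm per year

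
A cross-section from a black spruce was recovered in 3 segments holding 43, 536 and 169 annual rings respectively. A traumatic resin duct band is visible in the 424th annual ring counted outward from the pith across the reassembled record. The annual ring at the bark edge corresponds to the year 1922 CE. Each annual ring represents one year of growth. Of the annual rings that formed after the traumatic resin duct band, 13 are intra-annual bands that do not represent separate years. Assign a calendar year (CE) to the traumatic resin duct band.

1611 CE

Total annual rings = 43 + 536 + 169 = 748.
The traumatic resin duct band sits at annual ring 424 from the pith, so 748 − 424 = 324 annual rings formed after it.
324 − 13 false = 311 true annual rings after the traumatic resin duct band.
The annual ring at the bark edge is 1922 CE, so the traumatic resin duct band dates to 1922 − 311 = 1611 CE.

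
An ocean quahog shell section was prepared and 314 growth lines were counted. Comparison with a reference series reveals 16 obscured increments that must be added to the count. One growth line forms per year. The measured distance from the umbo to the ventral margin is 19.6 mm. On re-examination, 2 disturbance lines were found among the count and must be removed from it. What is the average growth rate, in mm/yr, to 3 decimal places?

0.060 mm/yr

Correcting the raw count gives 314 − 2 + 16 = 328 true growth lines.
Mean rate = 19.6 mm / 328 years ≈ 0.060 mm/yr.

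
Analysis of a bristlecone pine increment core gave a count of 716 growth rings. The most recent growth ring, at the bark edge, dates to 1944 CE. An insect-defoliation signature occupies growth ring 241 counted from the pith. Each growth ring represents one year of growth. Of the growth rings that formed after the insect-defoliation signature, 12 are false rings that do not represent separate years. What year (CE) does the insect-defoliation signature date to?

1481 CE

716 − 241 = 475 growth rings lie beyond the insect-defoliation signature toward the bark edge.
Excluding 12 false growth rings: 475 − 12 = 463.
Counting back 463 years from 1944 CE places the insect-defoliation signature in 1944 − 463 = 1481 CE.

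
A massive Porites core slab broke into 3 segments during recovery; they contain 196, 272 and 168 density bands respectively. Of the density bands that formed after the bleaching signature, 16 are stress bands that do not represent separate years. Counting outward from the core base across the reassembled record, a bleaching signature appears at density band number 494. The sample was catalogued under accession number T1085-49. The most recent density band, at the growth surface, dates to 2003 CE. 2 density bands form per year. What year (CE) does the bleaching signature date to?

Total density bands = 196 + 272 + 168 = 636.
636 − 494 = 142 density bands lie beyond the bleaching signature toward the growth surface.
142 − 16 false = 126 true density bands after the bleaching signature.
With 2 density bands per year, 126 / 2 = 63 years.
2003 − 63 = 1940 CE.

1940 CE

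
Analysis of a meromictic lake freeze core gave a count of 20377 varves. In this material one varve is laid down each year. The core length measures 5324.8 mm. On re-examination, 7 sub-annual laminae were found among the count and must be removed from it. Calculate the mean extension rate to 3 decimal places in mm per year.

0.261 mm per year

Adjusted count: 20377 − 7 = 20370 varves.
Mean rate = 5324.8 mm / 20370 years ≈ 0.261 mm per year.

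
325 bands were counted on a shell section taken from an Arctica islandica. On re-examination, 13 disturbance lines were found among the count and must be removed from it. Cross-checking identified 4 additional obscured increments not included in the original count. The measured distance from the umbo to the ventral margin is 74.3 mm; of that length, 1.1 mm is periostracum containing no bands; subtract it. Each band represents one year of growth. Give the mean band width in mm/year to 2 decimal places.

0.23 mm/year

Adjusted count: 325 − 13 + 4 = 316 bands.
The growth record spans 74.3 − 1.1 = 73.2 mm.
73.2 mm over 316 years gives 73.2 / 316 ≈ 0.23 mm/year.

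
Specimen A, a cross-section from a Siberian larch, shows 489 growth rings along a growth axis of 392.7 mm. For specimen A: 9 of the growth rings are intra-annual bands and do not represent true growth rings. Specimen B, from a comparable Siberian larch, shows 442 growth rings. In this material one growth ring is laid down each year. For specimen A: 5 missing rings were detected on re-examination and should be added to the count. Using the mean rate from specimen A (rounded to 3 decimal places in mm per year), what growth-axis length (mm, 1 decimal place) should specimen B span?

Specimen A: after corrections the count is 489 − 9 + 5 = 485 growth rings.
A: Extension rate ≈ 392.7 / 485 = 0.810 mm/year.
For B, 0.810 mm/year × 442 years = 358.0 mm.

358.0 mm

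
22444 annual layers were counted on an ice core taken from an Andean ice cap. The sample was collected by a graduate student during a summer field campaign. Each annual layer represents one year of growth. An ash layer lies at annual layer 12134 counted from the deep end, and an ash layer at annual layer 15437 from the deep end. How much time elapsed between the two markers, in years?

3303 years

The two markers are separated by 15437 − 12134 = 3303 annual layers.
At one annual layer per year, 3303 years elapsed between them.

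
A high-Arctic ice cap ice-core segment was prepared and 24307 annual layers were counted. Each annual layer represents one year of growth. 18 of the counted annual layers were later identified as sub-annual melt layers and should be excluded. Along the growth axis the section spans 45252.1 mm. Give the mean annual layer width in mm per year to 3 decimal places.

1.863 mm per year

After corrections the count is 24307 − 18 = 24289 annual layers.
45252.1 mm over 24289 years gives 45252.1 / 24289 ≈ 1.863 mm per year.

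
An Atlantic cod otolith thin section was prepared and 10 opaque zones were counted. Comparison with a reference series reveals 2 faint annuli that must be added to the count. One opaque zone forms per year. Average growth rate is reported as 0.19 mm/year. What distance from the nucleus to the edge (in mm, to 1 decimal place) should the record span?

2.3 mm

True opaque zone count = 10 + 2 = 12.
Length ≈ 0.19 × 12 = 2.3 mm.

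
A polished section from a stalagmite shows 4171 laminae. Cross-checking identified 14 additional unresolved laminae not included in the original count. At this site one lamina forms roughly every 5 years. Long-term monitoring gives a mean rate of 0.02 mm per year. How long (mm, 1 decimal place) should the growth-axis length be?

After corrections the count is 4171 + 14 = 4185 laminae.
Multiplying by 5 years per lamina: 4185 × 5 = 20925 years.
Predicted length = 0.02 mm/year × 20925 years = 418.5 mm.

418.5 mm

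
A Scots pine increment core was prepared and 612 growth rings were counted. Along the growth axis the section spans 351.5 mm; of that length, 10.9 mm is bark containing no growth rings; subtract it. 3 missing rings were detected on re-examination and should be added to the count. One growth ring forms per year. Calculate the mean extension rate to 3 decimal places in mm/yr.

True growth ring count = 612 + 3 = 615.
The growth record spans 351.5 − 10.9 = 340.6 mm.
Extension rate ≈ 340.6 / 615 = 0.554 mm/yr.

0.554 mm/yr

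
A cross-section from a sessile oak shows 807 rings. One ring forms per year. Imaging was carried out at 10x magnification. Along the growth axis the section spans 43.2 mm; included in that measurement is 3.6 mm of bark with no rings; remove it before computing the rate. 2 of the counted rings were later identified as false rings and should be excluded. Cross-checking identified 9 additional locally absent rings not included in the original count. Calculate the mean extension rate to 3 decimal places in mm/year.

0.049 mm/year

Adjusted count: 807 − 2 + 9 = 814 rings.
The growth record spans 43.2 − 3.6 = 39.6 mm.
Mean rate = 39.6 mm / 814 years ≈ 0.049 mm/year.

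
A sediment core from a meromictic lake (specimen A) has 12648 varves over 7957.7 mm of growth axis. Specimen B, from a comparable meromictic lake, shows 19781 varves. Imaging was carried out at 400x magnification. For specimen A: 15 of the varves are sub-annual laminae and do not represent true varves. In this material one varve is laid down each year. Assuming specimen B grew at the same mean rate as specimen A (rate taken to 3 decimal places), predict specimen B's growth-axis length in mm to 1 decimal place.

Specimen A: true varve count = 12648 − 15 = 12633.
A: Extension rate ≈ 7957.7 / 12633 = 0.630 mm/year.
For B, 0.630 mm/year × 19781 years = 12462.0 mm.

12462.0 mm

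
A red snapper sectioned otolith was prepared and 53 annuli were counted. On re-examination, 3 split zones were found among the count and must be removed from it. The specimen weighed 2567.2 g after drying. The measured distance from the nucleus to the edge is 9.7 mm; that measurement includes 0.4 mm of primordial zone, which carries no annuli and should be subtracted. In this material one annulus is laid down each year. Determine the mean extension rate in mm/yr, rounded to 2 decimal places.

Correcting the raw count gives 53 − 3 = 50 true annuli.
Removing the 0.4 mm offcut leaves 9.7 − 0.4 = 9.3 mm.
Mean rate = 9.3 mm / 50 years ≈ 0.19 mm/yr.

0.19 mm/yr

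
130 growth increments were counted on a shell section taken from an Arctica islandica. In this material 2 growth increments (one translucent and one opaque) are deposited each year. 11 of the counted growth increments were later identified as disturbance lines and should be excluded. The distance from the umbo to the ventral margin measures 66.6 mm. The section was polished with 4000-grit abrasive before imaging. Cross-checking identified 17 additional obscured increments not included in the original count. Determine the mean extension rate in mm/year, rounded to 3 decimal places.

0.979 mm/year

True growth increment count = 130 − 11 + 17 = 136.
136 growth increments at 2 per year is 136 / 2 = 68 years.
66.6 mm over 68 years gives 66.6 / 68 ≈ 0.979 mm/year.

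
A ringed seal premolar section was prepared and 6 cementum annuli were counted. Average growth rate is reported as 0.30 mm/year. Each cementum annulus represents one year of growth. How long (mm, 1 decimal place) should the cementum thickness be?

6 years of growth are recorded.
Length ≈ 0.30 × 6 = 1.8 mm.

1.8 mm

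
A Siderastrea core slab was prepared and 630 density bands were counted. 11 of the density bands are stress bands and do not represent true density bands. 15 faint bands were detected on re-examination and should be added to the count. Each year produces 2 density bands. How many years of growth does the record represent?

317 years

True density band count = 630 − 11 + 15 = 634.
With 2 density bands per year, 634 / 2 = 317 years.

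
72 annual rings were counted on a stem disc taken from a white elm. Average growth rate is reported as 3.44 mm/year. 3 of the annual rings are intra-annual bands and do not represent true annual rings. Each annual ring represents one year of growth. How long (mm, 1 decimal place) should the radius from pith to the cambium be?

237.4 mm

After corrections the count is 72 − 3 = 69 annual rings.
Predicted length = 3.44 mm/year × 69 years = 237.4 mm.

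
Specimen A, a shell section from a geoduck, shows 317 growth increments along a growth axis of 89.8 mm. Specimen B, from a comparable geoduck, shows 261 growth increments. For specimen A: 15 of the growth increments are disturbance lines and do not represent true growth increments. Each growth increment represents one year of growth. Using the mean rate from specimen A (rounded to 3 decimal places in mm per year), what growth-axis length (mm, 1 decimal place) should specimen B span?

Specimen A: correcting the raw count gives 317 − 15 = 302 true growth increments.
A: 89.8 mm over 302 years gives 89.8 / 302 ≈ 0.297 mm/year.
Length of B = 0.297 × 261 = 77.5 mm.

77.5 mm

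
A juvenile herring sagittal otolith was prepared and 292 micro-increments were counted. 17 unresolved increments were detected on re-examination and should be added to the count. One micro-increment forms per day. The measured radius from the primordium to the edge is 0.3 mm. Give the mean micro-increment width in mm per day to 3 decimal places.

Adjusted count: 292 + 17 = 309 micro-increments.
Extension rate ≈ 0.3 / 309 = 0.001 mm per day.

0.001 mm per day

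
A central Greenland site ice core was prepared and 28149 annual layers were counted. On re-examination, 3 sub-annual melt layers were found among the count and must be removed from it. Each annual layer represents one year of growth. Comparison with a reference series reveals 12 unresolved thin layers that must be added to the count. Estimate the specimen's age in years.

28158 yr

Correcting the raw count gives 28149 − 3 + 12 = 28158 true annual layers.
One annual layer per year makes the duration 28158 years.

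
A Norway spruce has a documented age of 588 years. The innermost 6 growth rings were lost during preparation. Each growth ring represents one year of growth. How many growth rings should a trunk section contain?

One growth ring per year gives 588 growth rings over 588 years.
Less the 6 uncaptured growth rings: 588 − 6 = 582.

582 growth rings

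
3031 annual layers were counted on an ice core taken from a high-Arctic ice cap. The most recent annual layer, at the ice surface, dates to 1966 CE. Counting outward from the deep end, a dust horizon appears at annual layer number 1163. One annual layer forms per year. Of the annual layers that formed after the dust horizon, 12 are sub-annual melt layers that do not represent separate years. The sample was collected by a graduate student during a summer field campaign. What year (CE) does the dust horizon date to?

Between annual layer 1163 and the ice surface there are 3031 − 1163 = 1868 annual layers.
Removing the 12 false annual layers leaves 1868 − 12 = 1856 true annual layers beyond the dust horizon.
The annual layer at the ice surface is 1966 CE, so the dust horizon dates to 1966 − 1856 = 110 CE.

110 CE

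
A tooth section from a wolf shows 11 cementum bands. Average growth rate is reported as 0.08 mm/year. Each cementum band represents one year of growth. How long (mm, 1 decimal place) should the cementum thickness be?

0.9 mm

11 years of growth are recorded.
Length ≈ 0.08 × 11 = 0.9 mm.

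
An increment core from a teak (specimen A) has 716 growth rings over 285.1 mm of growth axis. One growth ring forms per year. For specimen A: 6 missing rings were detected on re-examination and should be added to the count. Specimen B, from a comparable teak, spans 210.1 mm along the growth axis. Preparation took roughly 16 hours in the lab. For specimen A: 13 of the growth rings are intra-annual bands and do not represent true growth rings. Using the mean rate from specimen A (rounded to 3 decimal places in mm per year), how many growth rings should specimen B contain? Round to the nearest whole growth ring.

Specimen A: correcting the raw count gives 716 − 13 + 6 = 709 true growth rings.
A: 285.1 mm over 709 years gives 285.1 / 709 ≈ 0.402 mm/year.
Specimen B: 210.1 mm / 0.402 mm per year = 522.64 years ≈ 523 growth rings.

523 growth rings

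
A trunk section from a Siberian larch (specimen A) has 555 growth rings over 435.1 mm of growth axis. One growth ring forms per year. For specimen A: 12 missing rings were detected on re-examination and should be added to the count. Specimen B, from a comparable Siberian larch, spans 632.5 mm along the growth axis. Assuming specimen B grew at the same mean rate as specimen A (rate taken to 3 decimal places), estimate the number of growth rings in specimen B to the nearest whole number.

Specimen A: adjusted count: 555 + 12 = 567 growth rings.
A: 435.1 mm over 567 years gives 435.1 / 567 ≈ 0.767 mm/year.
B spans 632.5 / 0.767 = 824.64 years ≈ 825 growth rings.

825 growth rings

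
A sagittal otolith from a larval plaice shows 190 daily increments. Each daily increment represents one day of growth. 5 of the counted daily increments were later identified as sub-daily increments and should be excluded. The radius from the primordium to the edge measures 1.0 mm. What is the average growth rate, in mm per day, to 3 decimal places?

0.005 mm per day

After corrections the count is 190 − 5 = 185 daily increments.
1.0 mm over 185 days gives 1.0 / 185 ≈ 0.005 mm per day.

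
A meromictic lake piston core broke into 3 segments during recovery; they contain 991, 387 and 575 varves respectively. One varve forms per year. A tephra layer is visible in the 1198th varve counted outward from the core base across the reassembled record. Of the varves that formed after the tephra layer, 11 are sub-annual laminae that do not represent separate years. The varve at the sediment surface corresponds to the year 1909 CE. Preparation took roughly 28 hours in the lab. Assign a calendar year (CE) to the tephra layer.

Total varves = 991 + 387 + 575 = 1953.
1953 − 1198 = 755 varves lie beyond the tephra layer toward the sediment surface.
Excluding 11 false varves: 755 − 11 = 744.
The varve at the sediment surface is 1909 CE, so the tephra layer dates to 1909 − 744 = 1165 CE.

1165 CE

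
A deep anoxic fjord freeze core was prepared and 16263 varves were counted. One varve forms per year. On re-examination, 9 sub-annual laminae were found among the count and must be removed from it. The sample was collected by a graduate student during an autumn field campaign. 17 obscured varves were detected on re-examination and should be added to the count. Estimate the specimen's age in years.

16271 yr

Adjusted count: 16263 − 9 + 17 = 16271 varves.
With a one-to-one varve periodicity this is 16271 years.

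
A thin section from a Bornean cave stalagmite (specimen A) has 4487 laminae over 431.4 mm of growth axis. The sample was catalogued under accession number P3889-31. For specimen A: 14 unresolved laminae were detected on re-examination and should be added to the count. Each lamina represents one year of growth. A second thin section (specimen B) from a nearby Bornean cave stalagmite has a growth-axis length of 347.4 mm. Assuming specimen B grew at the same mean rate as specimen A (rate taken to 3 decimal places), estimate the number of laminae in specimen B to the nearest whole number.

Specimen A: correcting the raw count gives 4487 + 14 = 4501 true laminae.
A: Mean rate = 431.4 mm / 4501 years ≈ 0.096 mm per year.
For B, 347.4 / 0.096 = 3618.75 years ≈ 3619 laminae.

3619 laminae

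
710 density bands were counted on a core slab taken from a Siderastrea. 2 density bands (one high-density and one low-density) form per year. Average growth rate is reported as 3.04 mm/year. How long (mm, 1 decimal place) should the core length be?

1079.2 mm

With 2 density bands per year, 710 / 2 = 355 years.
Predicted length = 3.04 mm/year × 355 years = 1079.2 mm.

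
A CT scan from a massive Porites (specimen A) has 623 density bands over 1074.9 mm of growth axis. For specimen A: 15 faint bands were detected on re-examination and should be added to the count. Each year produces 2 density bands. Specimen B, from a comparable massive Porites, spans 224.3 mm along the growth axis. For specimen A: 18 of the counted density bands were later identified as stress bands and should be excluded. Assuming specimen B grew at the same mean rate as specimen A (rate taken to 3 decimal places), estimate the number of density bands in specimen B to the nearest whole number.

129 density bands

Specimen A: adjusted count: 623 − 18 + 15 = 620 density bands.
Specimen A: dividing by 2 density bands per year: 620 / 2 = 310 years.
A: 1074.9 mm over 310 years gives 1074.9 / 310 ≈ 3.467 mm/year.
Specimen B: 224.3 mm / 3.467 mm per year = 64.70 years; at 2 density bands per year that is 64.70 × 2 ≈ 129 density bands.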